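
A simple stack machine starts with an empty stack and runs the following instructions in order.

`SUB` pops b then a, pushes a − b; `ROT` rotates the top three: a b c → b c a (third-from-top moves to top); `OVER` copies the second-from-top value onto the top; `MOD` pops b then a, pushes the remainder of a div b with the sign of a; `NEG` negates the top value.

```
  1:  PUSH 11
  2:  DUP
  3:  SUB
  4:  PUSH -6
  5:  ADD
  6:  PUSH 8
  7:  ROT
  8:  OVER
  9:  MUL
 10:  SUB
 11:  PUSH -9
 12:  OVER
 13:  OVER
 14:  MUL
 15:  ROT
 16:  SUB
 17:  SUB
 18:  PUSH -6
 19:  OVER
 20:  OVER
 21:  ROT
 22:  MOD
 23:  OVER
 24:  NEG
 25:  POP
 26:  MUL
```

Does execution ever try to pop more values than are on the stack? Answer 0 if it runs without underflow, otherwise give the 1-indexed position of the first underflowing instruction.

PUSH 11  [11]
DUP      [11, 11]
SUB      [0]
PUSH -6  [0, -6]
ADD      [-6]
PUSH 8   [-6, 8]
ROT  — needs 3 operands, stack has 2 → underflow

7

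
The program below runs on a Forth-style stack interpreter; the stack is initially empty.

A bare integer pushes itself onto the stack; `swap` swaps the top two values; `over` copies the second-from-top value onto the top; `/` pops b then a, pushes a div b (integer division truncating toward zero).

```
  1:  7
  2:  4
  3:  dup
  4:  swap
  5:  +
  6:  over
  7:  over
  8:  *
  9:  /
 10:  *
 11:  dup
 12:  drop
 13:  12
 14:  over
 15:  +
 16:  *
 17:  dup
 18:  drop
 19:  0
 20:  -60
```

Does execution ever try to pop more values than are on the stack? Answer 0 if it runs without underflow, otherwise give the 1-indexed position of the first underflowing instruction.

7    -> [7]
4    -> [7, 4]
dup  -> [7, 4, 4]
swap -> [7, 4, 4]
+    -> [7, 8]
over -> [7, 8, 7]
over -> [7, 8, 7, 8]
*    -> [7, 8, 56]
/    -> [7, 0]
*    -> [0]
dup  -> [0, 0]
drop -> [0]
12   -> [0, 12]
over -> [0, 12, 0]
+    -> [0, 12]
*    -> [0]
dup  -> [0, 0]
drop -> [0]
0    -> [0, 0]
-60  -> [0, 0, -60]

0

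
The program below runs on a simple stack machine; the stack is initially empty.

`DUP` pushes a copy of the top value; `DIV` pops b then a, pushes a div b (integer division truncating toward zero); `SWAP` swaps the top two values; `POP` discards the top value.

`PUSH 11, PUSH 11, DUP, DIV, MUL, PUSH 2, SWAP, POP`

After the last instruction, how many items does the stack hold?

PUSH 11 → 11
PUSH 11 → 11 11
DUP     → 11 11 11
DIV     → 11 1
MUL     → 11
PUSH 2  → 11 2
SWAP    → 2 11
POP     → 2

1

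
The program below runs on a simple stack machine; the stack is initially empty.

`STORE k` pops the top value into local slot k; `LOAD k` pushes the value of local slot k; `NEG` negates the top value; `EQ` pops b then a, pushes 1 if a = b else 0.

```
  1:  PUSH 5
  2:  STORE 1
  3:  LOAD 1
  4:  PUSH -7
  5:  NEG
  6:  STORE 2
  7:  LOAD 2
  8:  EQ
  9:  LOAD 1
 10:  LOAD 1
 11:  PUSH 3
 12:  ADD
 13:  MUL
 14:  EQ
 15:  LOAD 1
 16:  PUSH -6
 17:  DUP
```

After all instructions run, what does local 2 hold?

7

PUSH 5  → [5]
STORE 1 → []
LOAD 1  → [5]
PUSH -7 → [5, -7]
NEG     → [5, 7]
STORE 2 → [5]
LOAD 2  → [5, 7]
EQ      → [0]
LOAD 1  → [0, 5]
LOAD 1  → [0, 5, 5]
PUSH 3  → [0, 5, 5, 3]
ADD     → [0, 5, 8]
MUL     → [0, 40]
EQ      → [0]
LOAD 1  → [0, 5]
PUSH -6 → [0, 5, -6]
DUP     → [0, 5, -6, -6]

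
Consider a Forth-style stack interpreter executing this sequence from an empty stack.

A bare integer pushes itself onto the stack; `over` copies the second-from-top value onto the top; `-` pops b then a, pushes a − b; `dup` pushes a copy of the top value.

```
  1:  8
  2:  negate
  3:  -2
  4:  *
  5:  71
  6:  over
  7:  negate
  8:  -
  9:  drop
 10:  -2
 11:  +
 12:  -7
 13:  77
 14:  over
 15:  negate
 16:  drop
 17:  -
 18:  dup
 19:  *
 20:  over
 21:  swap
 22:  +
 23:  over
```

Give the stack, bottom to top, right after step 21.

8      → 8
negate → -8
-2     → -8 -2
*      → 16
71     → 16 71
over   → 16 71 16
negate → 16 71 -16
-      → 16 87
drop   → 16
-2     → 16 -2
+      → 14
-7     → 14 -7
77     → 14 -7 77
over   → 14 -7 77 -7
negate → 14 -7 77 7
drop   → 14 -7 77
-      → 14 -84
dup    → 14 -84 -84
*      → 14 7056
over   → 14 7056 14
swap   → 14 14 7056

[14, 14, 7056]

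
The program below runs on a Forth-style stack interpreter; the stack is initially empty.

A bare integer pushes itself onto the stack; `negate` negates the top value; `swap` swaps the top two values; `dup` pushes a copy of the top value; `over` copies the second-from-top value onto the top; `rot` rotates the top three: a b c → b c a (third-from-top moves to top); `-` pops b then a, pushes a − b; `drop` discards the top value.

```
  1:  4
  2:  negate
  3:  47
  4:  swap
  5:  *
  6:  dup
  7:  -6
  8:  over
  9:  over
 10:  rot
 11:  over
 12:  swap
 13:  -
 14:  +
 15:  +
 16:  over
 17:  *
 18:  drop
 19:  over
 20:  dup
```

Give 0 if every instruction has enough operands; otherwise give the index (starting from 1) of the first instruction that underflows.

0

4      : 4
negate : -4
47     : -4 47
swap   : 47 -4
*      : -188
dup    : -188 -188
-6     : -188 -188 -6
over   : -188 -188 -6 -188
over   : -188 -188 -6 -188 -6
rot    : -188 -188 -188 -6 -6
over   : -188 -188 -188 -6 -6 -6
swap   : -188 -188 -188 -6 -6 -6
-      : -188 -188 -188 -6 0
+      : -188 -188 -188 -6
+      : -188 -188 -194
over   : -188 -188 -194 -188
*      : -188 -188 36472
drop   : -188 -188
over   : -188 -188 -188
dup    : -188 -188 -188 -188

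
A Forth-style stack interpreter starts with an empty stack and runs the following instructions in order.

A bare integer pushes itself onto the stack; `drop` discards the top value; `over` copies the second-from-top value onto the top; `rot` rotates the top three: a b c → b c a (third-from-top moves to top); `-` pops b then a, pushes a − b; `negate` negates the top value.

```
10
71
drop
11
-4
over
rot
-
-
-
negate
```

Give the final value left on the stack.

-14

10     : 10
71     : 10 71
drop   : 10
11     : 10 11
-4     : 10 11 -4
over   : 10 11 -4 11
rot    : 10 -4 11 11
-      : 10 -4 0
-      : 10 -4
-      : 14
negate : -14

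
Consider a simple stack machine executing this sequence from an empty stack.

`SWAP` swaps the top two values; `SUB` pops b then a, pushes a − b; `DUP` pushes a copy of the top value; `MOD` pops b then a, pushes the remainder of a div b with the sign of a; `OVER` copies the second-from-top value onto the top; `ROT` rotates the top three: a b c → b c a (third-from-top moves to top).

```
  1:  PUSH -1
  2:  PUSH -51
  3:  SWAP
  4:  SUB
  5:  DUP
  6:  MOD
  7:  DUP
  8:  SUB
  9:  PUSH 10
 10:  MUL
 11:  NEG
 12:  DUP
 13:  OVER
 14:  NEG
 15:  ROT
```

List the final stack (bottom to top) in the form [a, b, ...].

[0, 0, 0]

PUSH -1  : -1
PUSH -51 : -1 -51
SWAP     : -51 -1
SUB      : -50
DUP      : -50 -50
MOD      : 0
DUP      : 0 0
SUB      : 0
PUSH 10  : 0 10
MUL      : 0
NEG      : 0
DUP      : 0 0
OVER     : 0 0 0
NEG      : 0 0 0
ROT      : 0 0 0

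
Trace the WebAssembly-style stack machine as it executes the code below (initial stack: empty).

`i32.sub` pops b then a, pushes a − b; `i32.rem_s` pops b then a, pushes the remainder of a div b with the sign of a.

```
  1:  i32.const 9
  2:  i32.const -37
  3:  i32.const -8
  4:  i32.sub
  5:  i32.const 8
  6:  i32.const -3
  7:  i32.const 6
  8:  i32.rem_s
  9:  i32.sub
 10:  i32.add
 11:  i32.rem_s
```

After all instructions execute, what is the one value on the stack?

i32.const 9   -> 9
i32.const -37 -> 9 -37
i32.const -8  -> 9 -37 -8
i32.sub       -> 9 -29
i32.const 8   -> 9 -29 8
i32.const -3  -> 9 -29 8 -3
i32.const 6   -> 9 -29 8 -3 6
i32.rem_s     -> 9 -29 8 -3
i32.sub       -> 9 -29 11
i32.add       -> 9 -18
i32.rem_s     -> 9

9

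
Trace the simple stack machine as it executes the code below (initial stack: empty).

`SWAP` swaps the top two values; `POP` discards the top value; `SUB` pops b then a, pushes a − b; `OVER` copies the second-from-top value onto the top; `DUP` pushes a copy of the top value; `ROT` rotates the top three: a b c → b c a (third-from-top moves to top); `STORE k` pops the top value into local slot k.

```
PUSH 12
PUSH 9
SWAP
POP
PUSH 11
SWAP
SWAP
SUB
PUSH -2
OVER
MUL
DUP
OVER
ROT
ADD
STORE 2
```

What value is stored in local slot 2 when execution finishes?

8

PUSH 12  [12]
PUSH 9   [12, 9]
SWAP     [9, 12]
POP      [9]
PUSH 11  [9, 11]
SWAP     [11, 9]
SWAP     [9, 11]
SUB      [-2]
PUSH -2  [-2, -2]
OVER     [-2, -2, -2]
MUL      [-2, 4]
DUP      [-2, 4, 4]
OVER     [-2, 4, 4, 4]
ROT      [-2, 4, 4, 4]
ADD      [-2, 4, 8]
STORE 2  [-2, 4]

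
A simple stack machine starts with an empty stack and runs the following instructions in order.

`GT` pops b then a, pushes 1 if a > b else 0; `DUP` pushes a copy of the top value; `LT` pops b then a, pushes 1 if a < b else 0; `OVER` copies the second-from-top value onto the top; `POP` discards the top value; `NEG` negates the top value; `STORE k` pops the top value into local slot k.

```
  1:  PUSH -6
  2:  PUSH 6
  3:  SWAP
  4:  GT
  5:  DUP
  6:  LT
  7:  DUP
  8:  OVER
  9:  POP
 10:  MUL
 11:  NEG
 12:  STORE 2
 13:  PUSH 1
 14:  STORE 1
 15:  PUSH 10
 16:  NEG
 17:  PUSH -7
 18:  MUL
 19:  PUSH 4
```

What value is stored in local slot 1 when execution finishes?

1

PUSH -6 : -6
PUSH 6  : -6 6
SWAP    : 6 -6
GT      : 1
DUP     : 1 1
LT      : 0
DUP     : 0 0
OVER    : 0 0 0
POP     : 0 0
MUL     : 0
NEG     : 0
STORE 2 : (empty)
PUSH 1  : 1
STORE 1 : (empty)
PUSH 10 : 10
NEG     : -10
PUSH -7 : -10 -7
MUL     : 70
PUSH 4  : 70 4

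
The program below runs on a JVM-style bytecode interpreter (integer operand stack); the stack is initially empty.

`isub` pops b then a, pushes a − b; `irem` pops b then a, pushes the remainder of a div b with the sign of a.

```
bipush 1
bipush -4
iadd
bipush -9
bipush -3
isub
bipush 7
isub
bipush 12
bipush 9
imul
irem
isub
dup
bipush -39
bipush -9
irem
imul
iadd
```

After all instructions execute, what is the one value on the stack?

bipush 1   -> 1
bipush -4  -> 1 -4
iadd       -> -3
bipush -9  -> -3 -9
bipush -3  -> -3 -9 -3
isub       -> -3 -6
bipush 7   -> -3 -6 7
isub       -> -3 -13
bipush 12  -> -3 -13 12
bipush 9   -> -3 -13 12 9
imul       -> -3 -13 108
irem       -> -3 -13
isub       -> 10
dup        -> 10 10
bipush -39 -> 10 10 -39
bipush -9  -> 10 10 -39 -9
irem       -> 10 10 -3
imul       -> 10 -30
iadd       -> -20

-20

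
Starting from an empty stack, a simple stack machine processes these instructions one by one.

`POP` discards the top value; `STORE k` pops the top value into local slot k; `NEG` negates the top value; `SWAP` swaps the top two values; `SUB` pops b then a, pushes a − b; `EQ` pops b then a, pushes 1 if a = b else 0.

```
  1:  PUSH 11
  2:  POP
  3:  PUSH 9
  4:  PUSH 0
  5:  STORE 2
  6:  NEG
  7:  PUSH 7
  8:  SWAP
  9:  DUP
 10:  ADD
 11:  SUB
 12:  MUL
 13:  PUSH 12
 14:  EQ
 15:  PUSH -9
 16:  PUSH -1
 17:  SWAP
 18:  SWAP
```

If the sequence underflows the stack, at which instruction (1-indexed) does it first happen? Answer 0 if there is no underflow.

PUSH 11 -> [11]
POP     -> []
PUSH 9  -> [9]
PUSH 0  -> [9, 0]
STORE 2 -> [9]
NEG     -> [-9]
PUSH 7  -> [-9, 7]
SWAP    -> [7, -9]
DUP     -> [7, -9, -9]
ADD     -> [7, -18]
SUB     -> [25]
MUL  — needs 2 operands, stack has 1 → underflow

12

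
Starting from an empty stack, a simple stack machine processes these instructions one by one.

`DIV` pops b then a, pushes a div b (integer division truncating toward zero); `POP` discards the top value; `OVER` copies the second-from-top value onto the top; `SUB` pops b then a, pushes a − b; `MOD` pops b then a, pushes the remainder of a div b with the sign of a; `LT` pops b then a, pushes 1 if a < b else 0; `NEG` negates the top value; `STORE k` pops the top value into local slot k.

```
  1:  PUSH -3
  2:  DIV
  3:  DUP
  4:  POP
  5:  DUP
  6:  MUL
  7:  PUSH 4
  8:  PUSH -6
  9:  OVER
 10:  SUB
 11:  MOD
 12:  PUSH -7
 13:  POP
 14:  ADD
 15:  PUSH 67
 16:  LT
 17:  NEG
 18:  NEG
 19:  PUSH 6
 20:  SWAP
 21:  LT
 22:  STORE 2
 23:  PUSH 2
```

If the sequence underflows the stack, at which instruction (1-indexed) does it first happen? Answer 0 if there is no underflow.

PUSH -3 -> -3
DIV  — needs 2 operands, stack has 1 → underflow

2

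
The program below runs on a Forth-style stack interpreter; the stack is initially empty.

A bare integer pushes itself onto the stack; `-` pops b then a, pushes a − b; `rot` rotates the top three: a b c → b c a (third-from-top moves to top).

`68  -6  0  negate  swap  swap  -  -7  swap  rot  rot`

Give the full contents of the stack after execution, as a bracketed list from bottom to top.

[-6, 68, -7]

68     → 68
-6     → 68 -6
0      → 68 -6 0
negate → 68 -6 0
swap   → 68 0 -6
swap   → 68 -6 0
-      → 68 -6
-7     → 68 -6 -7
swap   → 68 -7 -6
rot    → -7 -6 68
rot    → -6 68 -7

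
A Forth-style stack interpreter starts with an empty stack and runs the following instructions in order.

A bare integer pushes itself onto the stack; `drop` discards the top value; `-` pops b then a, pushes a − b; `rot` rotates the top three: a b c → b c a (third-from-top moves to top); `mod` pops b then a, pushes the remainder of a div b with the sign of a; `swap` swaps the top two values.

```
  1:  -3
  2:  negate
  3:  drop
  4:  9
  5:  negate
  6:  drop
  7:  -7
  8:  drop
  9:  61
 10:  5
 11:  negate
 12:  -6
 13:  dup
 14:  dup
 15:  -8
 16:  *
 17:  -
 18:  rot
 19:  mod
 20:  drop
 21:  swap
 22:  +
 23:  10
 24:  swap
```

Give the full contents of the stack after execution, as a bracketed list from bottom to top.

-3     : -3
negate : 3
drop   : (empty)
9      : 9
negate : -9
drop   : (empty)
-7     : -7
drop   : (empty)
61     : 61
5      : 61 5
negate : 61 -5
-6     : 61 -5 -6
dup    : 61 -5 -6 -6
dup    : 61 -5 -6 -6 -6
-8     : 61 -5 -6 -6 -6 -8
*      : 61 -5 -6 -6 48
-      : 61 -5 -6 -54
rot    : 61 -6 -54 -5
mod    : 61 -6 -4
drop   : 61 -6
swap   : -6 61
+      : 55
10     : 55 10
swap   : 10 55

[10, 55]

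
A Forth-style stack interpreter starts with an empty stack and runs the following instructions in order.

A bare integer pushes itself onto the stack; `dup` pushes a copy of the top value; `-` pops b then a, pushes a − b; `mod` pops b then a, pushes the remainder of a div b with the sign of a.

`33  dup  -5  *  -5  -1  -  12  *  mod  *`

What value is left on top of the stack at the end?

-693

33  -> [33]
dup -> [33, 33]
-5  -> [33, 33, -5]
*   -> [33, -165]
-5  -> [33, -165, -5]
-1  -> [33, -165, -5, -1]
-   -> [33, -165, -4]
12  -> [33, -165, -4, 12]
*   -> [33, -165, -48]
mod -> [33, -21]
*   -> [-693]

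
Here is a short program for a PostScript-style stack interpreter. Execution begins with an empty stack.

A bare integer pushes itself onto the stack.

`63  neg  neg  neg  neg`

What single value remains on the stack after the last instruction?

63   [63]
neg  [-63]
neg  [63]
neg  [-63]
neg  [63]

63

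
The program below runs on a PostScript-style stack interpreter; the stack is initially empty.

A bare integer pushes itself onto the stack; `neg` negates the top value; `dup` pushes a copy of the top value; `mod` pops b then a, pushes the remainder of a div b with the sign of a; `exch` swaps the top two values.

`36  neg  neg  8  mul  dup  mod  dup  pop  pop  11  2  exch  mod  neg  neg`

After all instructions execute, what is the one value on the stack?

2

36   -> [36]
neg  -> [-36]
neg  -> [36]
8    -> [36, 8]
mul  -> [288]
dup  -> [288, 288]
mod  -> [0]
dup  -> [0, 0]
pop  -> [0]
pop  -> []
11   -> [11]
2    -> [11, 2]
exch -> [2, 11]
mod  -> [2]
neg  -> [-2]
neg  -> [2]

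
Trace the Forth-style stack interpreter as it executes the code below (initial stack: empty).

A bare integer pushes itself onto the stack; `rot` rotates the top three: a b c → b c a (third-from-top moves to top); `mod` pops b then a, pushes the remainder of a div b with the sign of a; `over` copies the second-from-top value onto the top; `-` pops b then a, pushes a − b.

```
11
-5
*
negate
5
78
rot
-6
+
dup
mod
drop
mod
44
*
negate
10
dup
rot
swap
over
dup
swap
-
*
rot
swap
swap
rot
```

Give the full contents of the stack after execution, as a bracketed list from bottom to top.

11      11
-5      11 -5
*       -55
negate  55
5       55 5
78      55 5 78
rot     5 78 55
-6      5 78 55 -6
+       5 78 49
dup     5 78 49 49
mod     5 78 0
drop    5 78
mod     5
44      5 44
*       220
negate  -220
10      -220 10
dup     -220 10 10
rot     10 10 -220
swap    10 -220 10
over    10 -220 10 -220
dup     10 -220 10 -220 -220
swap    10 -220 10 -220 -220
-       10 -220 10 0
*       10 -220 0
rot     -220 0 10
swap    -220 10 0
swap    -220 0 10
rot     0 10 -220

[0, 10, -220]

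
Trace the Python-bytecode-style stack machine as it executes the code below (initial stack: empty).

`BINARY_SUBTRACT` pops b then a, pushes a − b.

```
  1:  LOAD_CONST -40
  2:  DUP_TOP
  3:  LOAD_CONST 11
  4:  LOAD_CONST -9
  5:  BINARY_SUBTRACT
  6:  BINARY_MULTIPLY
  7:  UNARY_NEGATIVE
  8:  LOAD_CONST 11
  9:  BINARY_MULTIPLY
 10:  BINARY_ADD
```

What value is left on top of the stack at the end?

8760

LOAD_CONST -40  : [-40]
DUP_TOP         : [-40, -40]
LOAD_CONST 11   : [-40, -40, 11]
LOAD_CONST -9   : [-40, -40, 11, -9]
BINARY_SUBTRACT : [-40, -40, 20]
BINARY_MULTIPLY : [-40, -800]
UNARY_NEGATIVE  : [-40, 800]
LOAD_CONST 11   : [-40, 800, 11]
BINARY_MULTIPLY : [-40, 8800]
BINARY_ADD      : [8760]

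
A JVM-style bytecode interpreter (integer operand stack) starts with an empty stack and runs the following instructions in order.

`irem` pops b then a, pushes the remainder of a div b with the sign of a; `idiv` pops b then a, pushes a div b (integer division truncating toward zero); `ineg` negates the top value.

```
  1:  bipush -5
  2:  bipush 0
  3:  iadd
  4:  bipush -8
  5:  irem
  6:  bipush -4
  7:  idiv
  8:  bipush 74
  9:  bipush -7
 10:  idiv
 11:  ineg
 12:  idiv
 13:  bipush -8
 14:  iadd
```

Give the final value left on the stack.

-8

bipush -5 → [-5]
bipush 0  → [-5, 0]
iadd      → [-5]
bipush -8 → [-5, -8]
irem      → [-5]
bipush -4 → [-5, -4]
idiv      → [1]
bipush 74 → [1, 74]
bipush -7 → [1, 74, -7]
idiv      → [1, -10]
ineg      → [1, 10]
idiv      → [0]
bipush -8 → [0, -8]
iadd      → [-8]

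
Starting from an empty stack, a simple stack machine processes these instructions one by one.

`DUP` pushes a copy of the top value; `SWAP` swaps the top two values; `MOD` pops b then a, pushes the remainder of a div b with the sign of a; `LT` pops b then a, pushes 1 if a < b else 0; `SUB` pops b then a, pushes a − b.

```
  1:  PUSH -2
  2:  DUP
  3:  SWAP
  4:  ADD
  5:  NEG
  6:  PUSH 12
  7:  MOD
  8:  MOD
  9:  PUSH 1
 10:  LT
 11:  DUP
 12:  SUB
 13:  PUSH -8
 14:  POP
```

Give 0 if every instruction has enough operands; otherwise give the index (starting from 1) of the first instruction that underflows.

PUSH -2 : -2
DUP     : -2 -2
SWAP    : -2 -2
ADD     : -4
NEG     : 4
PUSH 12 : 4 12
MOD     : 4
MOD  — needs 2 operands, stack has 1 → underflow

8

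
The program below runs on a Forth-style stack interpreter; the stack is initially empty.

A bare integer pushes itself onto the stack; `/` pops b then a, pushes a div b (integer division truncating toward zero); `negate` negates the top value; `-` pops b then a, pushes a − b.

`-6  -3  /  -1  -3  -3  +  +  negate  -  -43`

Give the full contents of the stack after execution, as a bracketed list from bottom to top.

-6     -> -6
-3     -> -6 -3
/      -> 2
-1     -> 2 -1
-3     -> 2 -1 -3
-3     -> 2 -1 -3 -3
+      -> 2 -1 -6
+      -> 2 -7
negate -> 2 7
-      -> -5
-43    -> -5 -43

[-5, -43]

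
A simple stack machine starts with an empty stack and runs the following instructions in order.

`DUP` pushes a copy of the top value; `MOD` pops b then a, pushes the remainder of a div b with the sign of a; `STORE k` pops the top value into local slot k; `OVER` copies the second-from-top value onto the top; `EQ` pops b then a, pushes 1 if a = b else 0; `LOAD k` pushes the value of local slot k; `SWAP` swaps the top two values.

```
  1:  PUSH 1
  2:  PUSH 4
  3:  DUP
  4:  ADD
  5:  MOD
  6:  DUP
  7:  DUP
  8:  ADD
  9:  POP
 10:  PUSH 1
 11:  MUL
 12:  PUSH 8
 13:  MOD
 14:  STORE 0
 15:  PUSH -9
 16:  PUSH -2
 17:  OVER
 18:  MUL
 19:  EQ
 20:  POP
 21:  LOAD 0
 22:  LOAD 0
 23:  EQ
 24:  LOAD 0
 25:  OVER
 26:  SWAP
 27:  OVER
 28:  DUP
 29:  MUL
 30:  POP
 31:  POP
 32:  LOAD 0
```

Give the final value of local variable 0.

PUSH 1  → [1]
PUSH 4  → [1, 4]
DUP     → [1, 4, 4]
ADD     → [1, 8]
MOD     → [1]
DUP     → [1, 1]
DUP     → [1, 1, 1]
ADD     → [1, 2]
POP     → [1]
PUSH 1  → [1, 1]
MUL     → [1]
PUSH 8  → [1, 8]
MOD     → [1]
STORE 0 → []
PUSH -9 → [-9]
PUSH -2 → [-9, -2]
OVER    → [-9, -2, -9]
MUL     → [-9, 18]
EQ      → [0]
POP     → []
LOAD 0  → [1]
LOAD 0  → [1, 1]
EQ      → [1]
LOAD 0  → [1, 1]
OVER    → [1, 1, 1]
SWAP    → [1, 1, 1]
OVER    → [1, 1, 1, 1]
DUP     → [1, 1, 1, 1, 1]
MUL     → [1, 1, 1, 1]
POP     → [1, 1, 1]
POP     → [1, 1]
LOAD 0  → [1, 1, 1]

1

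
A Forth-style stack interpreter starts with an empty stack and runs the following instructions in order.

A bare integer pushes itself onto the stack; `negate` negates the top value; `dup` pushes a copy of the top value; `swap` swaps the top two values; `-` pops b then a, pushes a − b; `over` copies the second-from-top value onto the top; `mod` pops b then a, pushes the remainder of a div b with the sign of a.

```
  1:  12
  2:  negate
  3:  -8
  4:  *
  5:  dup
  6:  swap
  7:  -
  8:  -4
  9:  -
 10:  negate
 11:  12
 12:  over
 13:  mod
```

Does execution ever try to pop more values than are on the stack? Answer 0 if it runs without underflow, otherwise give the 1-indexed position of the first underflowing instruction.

12     : 12
negate : -12
-8     : -12 -8
*      : 96
dup    : 96 96
swap   : 96 96
-      : 0
-4     : 0 -4
-      : 4
negate : -4
12     : -4 12
over   : -4 12 -4
mod    : -4 0

0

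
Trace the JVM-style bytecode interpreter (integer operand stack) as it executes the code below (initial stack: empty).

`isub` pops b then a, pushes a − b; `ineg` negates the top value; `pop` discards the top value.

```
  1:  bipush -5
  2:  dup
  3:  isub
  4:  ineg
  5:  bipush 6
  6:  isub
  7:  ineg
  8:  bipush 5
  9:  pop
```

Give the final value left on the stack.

bipush -5 → -5
dup       → -5 -5
isub      → 0
ineg      → 0
bipush 6  → 0 6
isub      → -6
ineg      → 6
bipush 5  → 6 5
pop       → 6

6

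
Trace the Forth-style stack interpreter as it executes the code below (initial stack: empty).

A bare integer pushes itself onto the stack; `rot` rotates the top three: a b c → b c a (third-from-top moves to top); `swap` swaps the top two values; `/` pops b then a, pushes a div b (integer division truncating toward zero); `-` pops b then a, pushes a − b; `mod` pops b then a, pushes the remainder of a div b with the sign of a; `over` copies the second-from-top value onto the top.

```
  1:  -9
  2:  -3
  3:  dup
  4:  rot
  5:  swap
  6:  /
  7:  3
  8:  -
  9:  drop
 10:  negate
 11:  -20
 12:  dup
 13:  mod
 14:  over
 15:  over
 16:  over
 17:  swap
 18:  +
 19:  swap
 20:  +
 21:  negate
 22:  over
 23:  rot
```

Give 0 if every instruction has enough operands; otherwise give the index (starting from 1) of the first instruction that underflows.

0

-9     : -9
-3     : -9 -3
dup    : -9 -3 -3
rot    : -3 -3 -9
swap   : -3 -9 -3
/      : -3 3
3      : -3 3 3
-      : -3 0
drop   : -3
negate : 3
-20    : 3 -20
dup    : 3 -20 -20
mod    : 3 0
over   : 3 0 3
over   : 3 0 3 0
over   : 3 0 3 0 3
swap   : 3 0 3 3 0
+      : 3 0 3 3
swap   : 3 0 3 3
+      : 3 0 6
negate : 3 0 -6
over   : 3 0 -6 0
rot    : 3 -6 0 0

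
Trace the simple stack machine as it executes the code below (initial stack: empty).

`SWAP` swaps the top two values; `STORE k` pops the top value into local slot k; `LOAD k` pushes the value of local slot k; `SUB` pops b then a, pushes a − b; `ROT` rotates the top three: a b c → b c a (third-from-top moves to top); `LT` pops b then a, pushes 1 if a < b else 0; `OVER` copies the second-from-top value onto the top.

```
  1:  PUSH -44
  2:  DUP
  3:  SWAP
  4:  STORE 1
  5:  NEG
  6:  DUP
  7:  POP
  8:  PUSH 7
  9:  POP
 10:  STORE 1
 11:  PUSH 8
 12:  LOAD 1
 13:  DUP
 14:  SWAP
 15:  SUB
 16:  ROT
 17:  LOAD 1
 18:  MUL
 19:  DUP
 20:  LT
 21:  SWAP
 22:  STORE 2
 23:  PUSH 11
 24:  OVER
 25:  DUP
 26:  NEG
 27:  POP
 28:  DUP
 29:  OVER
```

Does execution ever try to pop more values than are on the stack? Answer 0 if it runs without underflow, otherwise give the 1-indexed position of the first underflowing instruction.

16

PUSH -44 : [-44]
DUP      : [-44, -44]
SWAP     : [-44, -44]
STORE 1  : [-44]
NEG      : [44]
DUP      : [44, 44]
POP      : [44]
PUSH 7   : [44, 7]
POP      : [44]
STORE 1  : []
PUSH 8   : [8]
LOAD 1   : [8, 44]
DUP      : [8, 44, 44]
SWAP     : [8, 44, 44]
SUB      : [8, 0]
ROT  — needs 3 operands, stack has 2 → underflow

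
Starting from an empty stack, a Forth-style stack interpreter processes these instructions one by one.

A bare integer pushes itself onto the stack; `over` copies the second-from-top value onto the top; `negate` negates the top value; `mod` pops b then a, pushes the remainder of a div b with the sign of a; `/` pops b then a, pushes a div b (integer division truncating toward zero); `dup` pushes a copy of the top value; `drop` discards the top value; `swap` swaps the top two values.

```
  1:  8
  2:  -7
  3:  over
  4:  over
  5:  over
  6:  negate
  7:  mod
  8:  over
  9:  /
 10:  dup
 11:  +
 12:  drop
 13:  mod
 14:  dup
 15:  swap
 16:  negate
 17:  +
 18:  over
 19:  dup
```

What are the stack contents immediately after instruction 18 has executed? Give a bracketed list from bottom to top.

8      → 8
-7     → 8 -7
over   → 8 -7 8
over   → 8 -7 8 -7
over   → 8 -7 8 -7 8
negate → 8 -7 8 -7 -8
mod    → 8 -7 8 -7
over   → 8 -7 8 -7 8
/      → 8 -7 8 0
dup    → 8 -7 8 0 0
+      → 8 -7 8 0
drop   → 8 -7 8
mod    → 8 -7
dup    → 8 -7 -7
swap   → 8 -7 -7
negate → 8 -7 7
+      → 8 0
over   → 8 0 8

[8, 0, 8]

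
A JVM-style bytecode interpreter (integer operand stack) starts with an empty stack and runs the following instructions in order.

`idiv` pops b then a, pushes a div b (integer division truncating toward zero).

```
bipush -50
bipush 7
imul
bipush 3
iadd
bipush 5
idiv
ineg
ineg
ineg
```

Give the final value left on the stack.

69

bipush -50 → [-50]
bipush 7   → [-50, 7]
imul       → [-350]
bipush 3   → [-350, 3]
iadd       → [-347]
bipush 5   → [-347, 5]
idiv       → [-69]
ineg       → [69]
ineg       → [-69]
ineg       → [69]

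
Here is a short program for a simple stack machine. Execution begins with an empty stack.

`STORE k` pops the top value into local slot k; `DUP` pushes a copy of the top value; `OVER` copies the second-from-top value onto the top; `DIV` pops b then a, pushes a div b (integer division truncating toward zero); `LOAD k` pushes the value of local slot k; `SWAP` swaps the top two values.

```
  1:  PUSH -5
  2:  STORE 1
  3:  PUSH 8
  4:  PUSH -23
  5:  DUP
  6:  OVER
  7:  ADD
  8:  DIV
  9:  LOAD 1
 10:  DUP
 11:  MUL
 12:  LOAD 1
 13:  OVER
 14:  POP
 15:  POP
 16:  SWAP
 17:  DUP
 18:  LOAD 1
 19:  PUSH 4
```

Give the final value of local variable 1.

-5

PUSH -5  -> [-5]
STORE 1  -> []
PUSH 8   -> [8]
PUSH -23 -> [8, -23]
DUP      -> [8, -23, -23]
OVER     -> [8, -23, -23, -23]
ADD      -> [8, -23, -46]
DIV      -> [8, 0]
LOAD 1   -> [8, 0, -5]
DUP      -> [8, 0, -5, -5]
MUL      -> [8, 0, 25]
LOAD 1   -> [8, 0, 25, -5]
OVER     -> [8, 0, 25, -5, 25]
POP      -> [8, 0, 25, -5]
POP      -> [8, 0, 25]
SWAP     -> [8, 25, 0]
DUP      -> [8, 25, 0, 0]
LOAD 1   -> [8, 25, 0, 0, -5]
PUSH 4   -> [8, 25, 0, 0, -5, 4]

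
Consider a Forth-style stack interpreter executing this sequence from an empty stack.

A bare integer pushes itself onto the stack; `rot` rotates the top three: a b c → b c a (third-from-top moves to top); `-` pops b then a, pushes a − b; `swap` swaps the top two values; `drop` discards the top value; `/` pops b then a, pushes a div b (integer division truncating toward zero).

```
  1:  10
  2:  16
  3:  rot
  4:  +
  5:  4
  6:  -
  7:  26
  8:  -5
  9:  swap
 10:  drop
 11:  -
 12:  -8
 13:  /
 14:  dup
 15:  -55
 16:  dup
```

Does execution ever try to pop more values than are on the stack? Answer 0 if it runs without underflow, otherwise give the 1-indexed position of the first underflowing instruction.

3

10 : [10]
16 : [10, 16]
rot  — needs 3 operands, stack has 2 → underflow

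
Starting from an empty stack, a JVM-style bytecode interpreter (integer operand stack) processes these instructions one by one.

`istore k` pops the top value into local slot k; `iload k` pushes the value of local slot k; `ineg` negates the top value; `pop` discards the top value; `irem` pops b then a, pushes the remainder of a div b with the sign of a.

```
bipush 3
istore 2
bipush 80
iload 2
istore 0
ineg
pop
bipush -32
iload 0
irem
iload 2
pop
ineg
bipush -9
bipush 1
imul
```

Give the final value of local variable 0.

3

bipush 3   : [3]
istore 2   : []
bipush 80  : [80]
iload 2    : [80, 3]
istore 0   : [80]
ineg       : [-80]
pop        : []
bipush -32 : [-32]
iload 0    : [-32, 3]
irem       : [-2]
iload 2    : [-2, 3]
pop        : [-2]
ineg       : [2]
bipush -9  : [2, -9]
bipush 1   : [2, -9, 1]
imul       : [2, -9]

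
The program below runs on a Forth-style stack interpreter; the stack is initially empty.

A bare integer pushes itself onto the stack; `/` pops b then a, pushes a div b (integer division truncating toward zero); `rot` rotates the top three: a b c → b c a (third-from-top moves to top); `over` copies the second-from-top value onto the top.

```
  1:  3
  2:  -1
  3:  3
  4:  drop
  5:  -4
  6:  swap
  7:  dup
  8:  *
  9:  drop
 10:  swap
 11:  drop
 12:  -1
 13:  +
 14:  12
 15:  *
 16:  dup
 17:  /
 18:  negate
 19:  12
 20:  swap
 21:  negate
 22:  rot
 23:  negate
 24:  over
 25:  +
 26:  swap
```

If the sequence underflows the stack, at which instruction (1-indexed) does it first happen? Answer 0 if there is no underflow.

3      -> [3]
-1     -> [3, -1]
3      -> [3, -1, 3]
drop   -> [3, -1]
-4     -> [3, -1, -4]
swap   -> [3, -4, -1]
dup    -> [3, -4, -1, -1]
*      -> [3, -4, 1]
drop   -> [3, -4]
swap   -> [-4, 3]
drop   -> [-4]
-1     -> [-4, -1]
+      -> [-5]
12     -> [-5, 12]
*      -> [-60]
dup    -> [-60, -60]
/      -> [1]
negate -> [-1]
12     -> [-1, 12]
swap   -> [12, -1]
negate -> [12, 1]
rot  — needs 3 operands, stack has 2 → underflow

22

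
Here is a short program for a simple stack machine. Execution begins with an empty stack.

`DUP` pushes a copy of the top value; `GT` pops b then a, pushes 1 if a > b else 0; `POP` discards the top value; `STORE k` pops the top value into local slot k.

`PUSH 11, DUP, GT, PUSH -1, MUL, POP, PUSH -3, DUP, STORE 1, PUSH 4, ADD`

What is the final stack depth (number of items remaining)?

1

PUSH 11 : 11
DUP     : 11 11
GT      : 0
PUSH -1 : 0 -1
MUL     : 0
POP     : (empty)
PUSH -3 : -3
DUP     : -3 -3
STORE 1 : -3
PUSH 4  : -3 4
ADD     : 1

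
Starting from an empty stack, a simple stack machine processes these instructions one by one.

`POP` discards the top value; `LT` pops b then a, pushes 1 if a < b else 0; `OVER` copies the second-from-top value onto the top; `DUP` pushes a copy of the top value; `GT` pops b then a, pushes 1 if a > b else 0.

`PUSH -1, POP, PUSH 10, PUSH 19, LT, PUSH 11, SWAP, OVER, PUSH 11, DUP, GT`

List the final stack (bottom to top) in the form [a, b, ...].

[11, 1, 11, 0]

PUSH -1  [-1]
POP      []
PUSH 10  [10]
PUSH 19  [10, 19]
LT       [1]
PUSH 11  [1, 11]
SWAP     [11, 1]
OVER     [11, 1, 11]
PUSH 11  [11, 1, 11, 11]
DUP      [11, 1, 11, 11, 11]
GT       [11, 1, 11, 0]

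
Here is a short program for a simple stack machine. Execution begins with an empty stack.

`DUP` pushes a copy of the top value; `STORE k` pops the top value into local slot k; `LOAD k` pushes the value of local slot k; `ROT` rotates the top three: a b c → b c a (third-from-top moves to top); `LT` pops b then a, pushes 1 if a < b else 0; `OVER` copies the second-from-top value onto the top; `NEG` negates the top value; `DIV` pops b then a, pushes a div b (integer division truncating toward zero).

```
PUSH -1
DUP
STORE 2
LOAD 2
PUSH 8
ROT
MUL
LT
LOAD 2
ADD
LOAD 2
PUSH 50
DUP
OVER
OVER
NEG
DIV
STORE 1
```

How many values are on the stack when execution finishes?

4

PUSH -1 → -1
DUP     → -1 -1
STORE 2 → -1
LOAD 2  → -1 -1
PUSH 8  → -1 -1 8
ROT     → -1 8 -1
MUL     → -1 -8
LT      → 0
LOAD 2  → 0 -1
ADD     → -1
LOAD 2  → -1 -1
PUSH 50 → -1 -1 50
DUP     → -1 -1 50 50
OVER    → -1 -1 50 50 50
OVER    → -1 -1 50 50 50 50
NEG     → -1 -1 50 50 50 -50
DIV     → -1 -1 50 50 -1
STORE 1 → -1 -1 50 50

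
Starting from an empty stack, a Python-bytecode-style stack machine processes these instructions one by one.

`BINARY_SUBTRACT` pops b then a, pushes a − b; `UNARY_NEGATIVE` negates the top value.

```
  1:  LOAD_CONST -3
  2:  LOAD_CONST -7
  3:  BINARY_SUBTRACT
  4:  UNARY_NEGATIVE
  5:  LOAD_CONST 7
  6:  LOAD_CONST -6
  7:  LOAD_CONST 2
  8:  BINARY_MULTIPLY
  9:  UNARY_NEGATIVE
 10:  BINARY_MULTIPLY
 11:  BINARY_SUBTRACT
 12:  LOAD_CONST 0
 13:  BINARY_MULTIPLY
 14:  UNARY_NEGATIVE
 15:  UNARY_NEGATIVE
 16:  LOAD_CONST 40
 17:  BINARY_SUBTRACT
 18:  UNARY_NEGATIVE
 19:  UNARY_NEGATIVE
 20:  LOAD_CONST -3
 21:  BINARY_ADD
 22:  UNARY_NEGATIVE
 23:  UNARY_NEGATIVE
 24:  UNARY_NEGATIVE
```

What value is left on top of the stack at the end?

LOAD_CONST -3   -> -3
LOAD_CONST -7   -> -3 -7
BINARY_SUBTRACT -> 4
UNARY_NEGATIVE  -> -4
LOAD_CONST 7    -> -4 7
LOAD_CONST -6   -> -4 7 -6
LOAD_CONST 2    -> -4 7 -6 2
BINARY_MULTIPLY -> -4 7 -12
UNARY_NEGATIVE  -> -4 7 12
BINARY_MULTIPLY -> -4 84
BINARY_SUBTRACT -> -88
LOAD_CONST 0    -> -88 0
BINARY_MULTIPLY -> 0
UNARY_NEGATIVE  -> 0
UNARY_NEGATIVE  -> 0
LOAD_CONST 40   -> 0 40
BINARY_SUBTRACT -> -40
UNARY_NEGATIVE  -> 40
UNARY_NEGATIVE  -> -40
LOAD_CONST -3   -> -40 -3
BINARY_ADD      -> -43
UNARY_NEGATIVE  -> 43
UNARY_NEGATIVE  -> -43
UNARY_NEGATIVE  -> 43

43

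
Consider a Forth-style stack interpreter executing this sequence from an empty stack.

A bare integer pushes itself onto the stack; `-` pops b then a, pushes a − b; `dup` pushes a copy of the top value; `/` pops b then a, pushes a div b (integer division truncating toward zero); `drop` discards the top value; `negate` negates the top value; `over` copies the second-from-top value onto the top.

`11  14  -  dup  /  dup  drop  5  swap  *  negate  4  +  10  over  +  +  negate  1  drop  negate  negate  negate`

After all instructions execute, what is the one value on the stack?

11     : [11]
14     : [11, 14]
-      : [-3]
dup    : [-3, -3]
/      : [1]
dup    : [1, 1]
drop   : [1]
5      : [1, 5]
swap   : [5, 1]
*      : [5]
negate : [-5]
4      : [-5, 4]
+      : [-1]
10     : [-1, 10]
over   : [-1, 10, -1]
+      : [-1, 9]
+      : [8]
negate : [-8]
1      : [-8, 1]
drop   : [-8]
negate : [8]
negate : [-8]
negate : [8]

8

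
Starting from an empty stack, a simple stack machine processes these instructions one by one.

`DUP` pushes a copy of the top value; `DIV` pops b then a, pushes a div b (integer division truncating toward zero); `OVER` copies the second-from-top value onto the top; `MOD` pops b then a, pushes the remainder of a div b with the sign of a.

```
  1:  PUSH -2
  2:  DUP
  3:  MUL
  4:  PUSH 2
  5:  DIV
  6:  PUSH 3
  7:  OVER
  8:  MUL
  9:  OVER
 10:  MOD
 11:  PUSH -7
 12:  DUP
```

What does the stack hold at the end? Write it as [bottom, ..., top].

[2, 0, -7, -7]

PUSH -2 -> [-2]
DUP     -> [-2, -2]
MUL     -> [4]
PUSH 2  -> [4, 2]
DIV     -> [2]
PUSH 3  -> [2, 3]
OVER    -> [2, 3, 2]
MUL     -> [2, 6]
OVER    -> [2, 6, 2]
MOD     -> [2, 0]
PUSH -7 -> [2, 0, -7]
DUP     -> [2, 0, -7, -7]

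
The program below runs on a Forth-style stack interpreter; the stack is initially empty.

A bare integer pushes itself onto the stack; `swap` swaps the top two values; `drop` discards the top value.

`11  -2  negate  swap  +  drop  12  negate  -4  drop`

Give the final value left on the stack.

11     -> 11
-2     -> 11 -2
negate -> 11 2
swap   -> 2 11
+      -> 13
drop   -> (empty)
12     -> 12
negate -> -12
-4     -> -12 -4
drop   -> -12

-12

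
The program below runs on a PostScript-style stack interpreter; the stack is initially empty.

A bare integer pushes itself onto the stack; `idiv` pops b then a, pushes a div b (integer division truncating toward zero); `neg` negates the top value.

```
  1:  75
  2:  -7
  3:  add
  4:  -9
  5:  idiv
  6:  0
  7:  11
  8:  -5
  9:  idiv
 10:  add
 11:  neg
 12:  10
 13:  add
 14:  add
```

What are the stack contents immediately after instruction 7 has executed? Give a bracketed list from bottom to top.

[-7, 0, 11]

75   → [75]
-7   → [75, -7]
add  → [68]
-9   → [68, -9]
idiv → [-7]
0    → [-7, 0]
11   → [-7, 0, 11]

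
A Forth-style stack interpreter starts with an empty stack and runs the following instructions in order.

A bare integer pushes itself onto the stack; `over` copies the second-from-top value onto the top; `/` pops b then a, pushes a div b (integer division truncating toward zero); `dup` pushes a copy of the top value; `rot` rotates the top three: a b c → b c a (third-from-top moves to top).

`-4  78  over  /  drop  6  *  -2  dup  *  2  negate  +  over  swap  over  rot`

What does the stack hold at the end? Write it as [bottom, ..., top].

-4      [-4]
78      [-4, 78]
over    [-4, 78, -4]
/       [-4, -19]
drop    [-4]
6       [-4, 6]
*       [-24]
-2      [-24, -2]
dup     [-24, -2, -2]
*       [-24, 4]
2       [-24, 4, 2]
negate  [-24, 4, -2]
+       [-24, 2]
over    [-24, 2, -24]
swap    [-24, -24, 2]
over    [-24, -24, 2, -24]
rot     [-24, 2, -24, -24]

[-24, 2, -24, -24]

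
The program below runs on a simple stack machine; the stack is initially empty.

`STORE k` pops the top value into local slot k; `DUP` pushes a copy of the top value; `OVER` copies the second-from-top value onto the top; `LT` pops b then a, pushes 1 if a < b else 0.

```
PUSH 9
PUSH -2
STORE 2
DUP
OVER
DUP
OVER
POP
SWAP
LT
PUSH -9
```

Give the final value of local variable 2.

-2

PUSH 9  → [9]
PUSH -2 → [9, -2]
STORE 2 → [9]
DUP     → [9, 9]
OVER    → [9, 9, 9]
DUP     → [9, 9, 9, 9]
OVER    → [9, 9, 9, 9, 9]
POP     → [9, 9, 9, 9]
SWAP    → [9, 9, 9, 9]
LT      → [9, 9, 0]
PUSH -9 → [9, 9, 0, -9]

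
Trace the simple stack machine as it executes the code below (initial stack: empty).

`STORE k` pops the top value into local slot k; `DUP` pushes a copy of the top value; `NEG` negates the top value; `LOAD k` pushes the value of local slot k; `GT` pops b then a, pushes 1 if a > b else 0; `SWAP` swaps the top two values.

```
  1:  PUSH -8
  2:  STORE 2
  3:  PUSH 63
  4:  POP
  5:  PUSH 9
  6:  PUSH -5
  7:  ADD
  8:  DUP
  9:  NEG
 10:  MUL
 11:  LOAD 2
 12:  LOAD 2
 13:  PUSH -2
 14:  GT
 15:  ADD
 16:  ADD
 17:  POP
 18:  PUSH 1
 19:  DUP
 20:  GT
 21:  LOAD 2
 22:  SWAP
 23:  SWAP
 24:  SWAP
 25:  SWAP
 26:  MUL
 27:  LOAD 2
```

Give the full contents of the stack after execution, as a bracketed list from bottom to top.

PUSH -8  [-8]
STORE 2  []
PUSH 63  [63]
POP      []
PUSH 9   [9]
PUSH -5  [9, -5]
ADD      [4]
DUP      [4, 4]
NEG      [4, -4]
MUL      [-16]
LOAD 2   [-16, -8]
LOAD 2   [-16, -8, -8]
PUSH -2  [-16, -8, -8, -2]
GT       [-16, -8, 0]
ADD      [-16, -8]
ADD      [-24]
POP      []
PUSH 1   [1]
DUP      [1, 1]
GT       [0]
LOAD 2   [0, -8]
SWAP     [-8, 0]
SWAP     [0, -8]
SWAP     [-8, 0]
SWAP     [0, -8]
MUL      [0]
LOAD 2   [0, -8]

[0, -8]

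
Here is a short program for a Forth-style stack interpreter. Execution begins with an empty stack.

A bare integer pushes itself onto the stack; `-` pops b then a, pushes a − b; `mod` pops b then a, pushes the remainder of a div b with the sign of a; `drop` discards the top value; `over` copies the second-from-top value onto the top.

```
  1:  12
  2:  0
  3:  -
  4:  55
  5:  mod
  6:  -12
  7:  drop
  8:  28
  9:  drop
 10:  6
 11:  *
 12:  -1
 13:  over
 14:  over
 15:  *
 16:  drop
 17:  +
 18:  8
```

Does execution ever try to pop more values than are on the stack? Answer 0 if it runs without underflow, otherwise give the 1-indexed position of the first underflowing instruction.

12   -> [12]
0    -> [12, 0]
-    -> [12]
55   -> [12, 55]
mod  -> [12]
-12  -> [12, -12]
drop -> [12]
28   -> [12, 28]
drop -> [12]
6    -> [12, 6]
*    -> [72]
-1   -> [72, -1]
over -> [72, -1, 72]
over -> [72, -1, 72, -1]
*    -> [72, -1, -72]
drop -> [72, -1]
+    -> [71]
8    -> [71, 8]

0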